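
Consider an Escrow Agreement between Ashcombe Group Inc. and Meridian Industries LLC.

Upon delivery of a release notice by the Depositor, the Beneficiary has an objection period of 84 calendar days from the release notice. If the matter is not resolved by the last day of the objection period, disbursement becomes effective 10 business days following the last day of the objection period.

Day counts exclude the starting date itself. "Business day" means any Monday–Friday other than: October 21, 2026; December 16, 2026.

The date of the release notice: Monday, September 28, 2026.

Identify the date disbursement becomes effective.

January 4, 2027

Adding 84 calendar days to September 28, 2026 gives December 21, 2026, which is the last day of the objection period.
The date disbursement becomes effective: counting 10 business days from Monday, December 21, 2026 (Dec 22, Dec 23, Dec 24, Dec 25, Dec 28, Dec 29, Dec 30, Dec 31, Jan 1, Jan 4, skipping weekends) reaches Monday, January 4, 2027.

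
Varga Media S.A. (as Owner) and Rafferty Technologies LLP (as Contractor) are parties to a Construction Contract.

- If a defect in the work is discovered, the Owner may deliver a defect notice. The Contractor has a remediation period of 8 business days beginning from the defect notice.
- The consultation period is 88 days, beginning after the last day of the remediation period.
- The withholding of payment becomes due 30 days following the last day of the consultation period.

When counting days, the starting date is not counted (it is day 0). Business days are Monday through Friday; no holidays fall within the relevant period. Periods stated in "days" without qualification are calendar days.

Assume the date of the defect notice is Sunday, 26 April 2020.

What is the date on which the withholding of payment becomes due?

The last day of the remediation period: 8 business days after Sunday, 26 April 2020, skipping weekends — Apr 27, Apr 28, Apr 29, Apr 30, May 1, May 4, May 5, May 6 — lands on Wednesday, 6 May 2020.
The last day of the consultation period: 6 May 2020 + 88 days = 2 August 2020.
The date on which the withholding of payment becomes due: 2 August 2020 + 30 days = 1 September 2020.

1 September 2020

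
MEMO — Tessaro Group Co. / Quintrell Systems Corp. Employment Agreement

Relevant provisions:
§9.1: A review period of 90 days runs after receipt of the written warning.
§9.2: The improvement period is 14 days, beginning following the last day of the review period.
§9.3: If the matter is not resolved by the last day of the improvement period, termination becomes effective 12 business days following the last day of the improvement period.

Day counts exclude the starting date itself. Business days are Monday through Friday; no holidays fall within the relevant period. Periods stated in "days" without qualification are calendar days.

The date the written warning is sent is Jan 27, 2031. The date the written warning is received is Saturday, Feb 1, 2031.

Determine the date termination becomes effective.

The last day of the review period: Feb 1, 2031 + 90 days = May 2, 2031.
The last day of the improvement period: May 2, 2031 + 14 days = May 16, 2031.
The date termination becomes effective: counting 12 business days from Friday, May 16, 2031 (May 19, May 20, May 21, May 22, …, May 30, Jun 2, Jun 3, skipping weekends) reaches Tuesday, Jun 3, 2031.

Jun 3, 2031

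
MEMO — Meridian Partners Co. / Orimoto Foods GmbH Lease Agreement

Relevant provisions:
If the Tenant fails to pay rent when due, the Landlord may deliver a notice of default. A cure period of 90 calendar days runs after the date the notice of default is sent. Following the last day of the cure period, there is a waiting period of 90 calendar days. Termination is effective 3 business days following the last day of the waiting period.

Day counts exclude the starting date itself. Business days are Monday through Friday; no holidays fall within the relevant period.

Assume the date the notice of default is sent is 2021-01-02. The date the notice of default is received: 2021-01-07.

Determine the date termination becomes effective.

Adding 90 calendar days to 2021-01-02 gives 2021-04-02, which is the last day of the cure period.
The last day of the waiting period: 2021-04-02 + 90 days = 2021-07-01.
The date termination becomes effective: 3 business days after Thursday, 2021-07-01, skipping weekends — Jul 2, Jul 5, Jul 6 — lands on Tuesday, 2021-07-06.

2021-07-06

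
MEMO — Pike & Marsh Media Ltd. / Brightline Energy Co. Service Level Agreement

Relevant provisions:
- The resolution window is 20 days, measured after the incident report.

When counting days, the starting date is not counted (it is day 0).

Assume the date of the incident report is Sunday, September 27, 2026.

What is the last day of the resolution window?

October 17, 2026

The last day of the resolution window: September 27, 2026 + 20 days = October 17, 2026.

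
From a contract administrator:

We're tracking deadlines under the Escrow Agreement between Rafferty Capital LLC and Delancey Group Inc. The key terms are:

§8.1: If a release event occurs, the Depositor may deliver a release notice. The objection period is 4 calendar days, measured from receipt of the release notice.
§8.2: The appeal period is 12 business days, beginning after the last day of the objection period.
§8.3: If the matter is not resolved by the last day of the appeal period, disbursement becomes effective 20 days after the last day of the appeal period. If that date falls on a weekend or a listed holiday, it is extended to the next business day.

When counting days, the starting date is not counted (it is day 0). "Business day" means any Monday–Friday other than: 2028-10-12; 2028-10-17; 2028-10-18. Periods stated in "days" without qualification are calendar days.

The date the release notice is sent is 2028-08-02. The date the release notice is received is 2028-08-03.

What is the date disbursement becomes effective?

Adding 4 calendar days to 2028-08-03 gives 2028-08-07, which is the last day of the objection period.
From Monday, 2028-08-07, 12 business days (Aug 8, Aug 9, Aug 10, Aug 11, …, Aug 21, Aug 22, Aug 23, skipping weekends) brings us to Wednesday, 2028-08-23, which is the last day of the appeal period.
The date disbursement becomes effective: 2028-08-23 + 20 days = 2028-09-12. 2028-09-12 is a Tuesday and is not a listed holiday, so no roll-forward applies.

2028-09-12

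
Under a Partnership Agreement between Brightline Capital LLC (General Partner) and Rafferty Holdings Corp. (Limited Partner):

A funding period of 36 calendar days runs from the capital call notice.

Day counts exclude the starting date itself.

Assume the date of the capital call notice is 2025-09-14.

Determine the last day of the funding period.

2025-10-20

The last day of the funding period: 2025-09-14 + 36 days = 2025-10-20.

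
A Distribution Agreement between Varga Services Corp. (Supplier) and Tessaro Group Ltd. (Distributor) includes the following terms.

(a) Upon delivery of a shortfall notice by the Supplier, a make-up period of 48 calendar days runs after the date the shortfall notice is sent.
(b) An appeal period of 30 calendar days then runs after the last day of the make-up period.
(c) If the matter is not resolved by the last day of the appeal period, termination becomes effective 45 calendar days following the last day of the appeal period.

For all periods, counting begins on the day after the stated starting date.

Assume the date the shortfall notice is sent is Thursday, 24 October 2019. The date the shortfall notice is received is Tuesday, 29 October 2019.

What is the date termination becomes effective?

The last day of the make-up period: 24 October 2019 + 48 days = 11 December 2019.
The last day of the appeal period: 11 December 2019 + 30 days = 10 January 2020.
The date termination becomes effective: 10 January 2020 + 45 days = 24 February 2020.

24 February 2020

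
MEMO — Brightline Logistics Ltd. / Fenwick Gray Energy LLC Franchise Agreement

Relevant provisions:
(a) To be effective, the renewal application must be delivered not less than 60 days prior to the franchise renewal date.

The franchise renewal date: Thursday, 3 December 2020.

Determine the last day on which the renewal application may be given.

4 October 2020

Counting back 60 calendar days from 3 December 2020 gives 4 October 2020.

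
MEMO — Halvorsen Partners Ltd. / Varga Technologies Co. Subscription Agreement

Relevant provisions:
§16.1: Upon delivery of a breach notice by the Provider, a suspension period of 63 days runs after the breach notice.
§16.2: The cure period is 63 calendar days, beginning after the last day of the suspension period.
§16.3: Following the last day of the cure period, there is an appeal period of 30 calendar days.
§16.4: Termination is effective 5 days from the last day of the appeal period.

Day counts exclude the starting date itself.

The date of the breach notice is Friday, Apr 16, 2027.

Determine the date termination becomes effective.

Sep 24, 2027

The last day of the suspension period: 63 calendar days after Apr 16, 2027 is Jun 18, 2027.
The last day of the cure period: Jun 18, 2027 + 63 days = Aug 20, 2027.
The last day of the appeal period: 30 calendar days after Aug 20, 2027 is Sep 19, 2027.
Adding 5 calendar days to Sep 19, 2027 gives Sep 24, 2027, which is the date termination becomes effective.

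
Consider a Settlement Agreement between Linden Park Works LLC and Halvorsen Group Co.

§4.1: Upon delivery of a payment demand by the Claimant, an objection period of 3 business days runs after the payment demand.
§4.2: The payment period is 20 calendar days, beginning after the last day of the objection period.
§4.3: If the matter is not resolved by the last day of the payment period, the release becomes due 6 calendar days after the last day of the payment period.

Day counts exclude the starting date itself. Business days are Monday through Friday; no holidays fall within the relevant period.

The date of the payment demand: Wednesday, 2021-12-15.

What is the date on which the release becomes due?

From Wednesday, 2021-12-15, 3 business days (Dec 16, Dec 17, Dec 20, skipping weekends) brings us to Monday, 2021-12-20, which is the last day of the objection period.
The last day of the payment period: 2021-12-20 + 20 days = 2022-01-09.
Adding 6 calendar days to 2022-01-09 gives 2022-01-15, which is the date on which the release becomes due.

2022-01-15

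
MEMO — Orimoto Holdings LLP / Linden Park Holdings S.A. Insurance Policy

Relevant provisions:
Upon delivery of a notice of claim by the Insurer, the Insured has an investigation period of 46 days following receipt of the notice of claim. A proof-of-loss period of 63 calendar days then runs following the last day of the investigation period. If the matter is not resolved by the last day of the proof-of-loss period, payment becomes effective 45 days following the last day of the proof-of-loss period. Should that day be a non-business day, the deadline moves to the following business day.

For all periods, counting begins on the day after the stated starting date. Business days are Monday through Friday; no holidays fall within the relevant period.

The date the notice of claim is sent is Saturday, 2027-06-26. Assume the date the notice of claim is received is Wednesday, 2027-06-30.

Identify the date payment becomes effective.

2027-12-01

The last day of the investigation period: 2027-06-30 + 46 days = 2027-08-15.
The last day of the proof-of-loss period: 63 calendar days after 2027-08-15 is 2027-10-17.
The date payment becomes effective: 2027-10-17 + 45 days = 2027-12-01. 2027-12-01 is a Wednesday, so no roll-forward applies.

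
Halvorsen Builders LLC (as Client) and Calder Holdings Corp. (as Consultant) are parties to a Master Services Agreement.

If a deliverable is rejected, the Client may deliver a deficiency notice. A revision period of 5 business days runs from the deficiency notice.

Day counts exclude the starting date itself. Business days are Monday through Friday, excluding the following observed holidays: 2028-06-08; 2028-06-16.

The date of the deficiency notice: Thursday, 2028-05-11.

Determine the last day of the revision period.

From Thursday, 2028-05-11, 5 business days (May 12, May 15, May 16, May 17, May 18, skipping weekends) brings us to Thursday, 2028-05-18, which is the last day of the revision period.

2028-05-18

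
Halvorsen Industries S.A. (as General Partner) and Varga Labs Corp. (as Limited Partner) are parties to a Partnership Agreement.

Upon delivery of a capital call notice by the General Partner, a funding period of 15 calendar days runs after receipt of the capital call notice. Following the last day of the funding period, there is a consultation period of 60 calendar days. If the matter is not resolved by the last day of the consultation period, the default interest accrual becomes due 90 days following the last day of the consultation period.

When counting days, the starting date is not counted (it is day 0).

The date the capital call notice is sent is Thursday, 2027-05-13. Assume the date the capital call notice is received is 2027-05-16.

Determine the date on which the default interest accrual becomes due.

2027-10-28

The last day of the funding period: 15 calendar days after 2027-05-16 is 2027-05-31.
Adding 60 calendar days to 2027-05-31 gives 2027-07-30, which is the last day of the consultation period.
Adding 90 calendar days to 2027-07-30 gives 2027-10-28, which is the date on which the default interest accrual becomes due.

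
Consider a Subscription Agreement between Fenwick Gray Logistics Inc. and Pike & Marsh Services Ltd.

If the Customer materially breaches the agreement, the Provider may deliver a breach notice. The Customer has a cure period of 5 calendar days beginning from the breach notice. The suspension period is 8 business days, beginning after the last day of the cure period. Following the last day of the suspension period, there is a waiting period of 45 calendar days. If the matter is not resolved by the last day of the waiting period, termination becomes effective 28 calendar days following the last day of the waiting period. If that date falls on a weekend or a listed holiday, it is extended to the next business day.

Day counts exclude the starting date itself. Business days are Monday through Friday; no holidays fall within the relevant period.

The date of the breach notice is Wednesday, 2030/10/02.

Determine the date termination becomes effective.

2030/12/30

Adding 5 calendar days to 2030/10/02 gives 2030/10/07, which is the last day of the cure period.
The last day of the suspension period: counting 8 business days from Monday, 2030/10/07 (Oct 8, Oct 9, Oct 10, Oct 11, Oct 14, Oct 15, Oct 16, Oct 17, skipping weekends) reaches Thursday, 2030/10/17.
The last day of the waiting period: 2030/10/17 + 45 days = 2030/12/01.
The date termination becomes effective: 28 calendar days after 2030/12/01 is 2030/12/29. That falls on a Sunday, so it rolls to the next business day, Monday, 2030/12/30.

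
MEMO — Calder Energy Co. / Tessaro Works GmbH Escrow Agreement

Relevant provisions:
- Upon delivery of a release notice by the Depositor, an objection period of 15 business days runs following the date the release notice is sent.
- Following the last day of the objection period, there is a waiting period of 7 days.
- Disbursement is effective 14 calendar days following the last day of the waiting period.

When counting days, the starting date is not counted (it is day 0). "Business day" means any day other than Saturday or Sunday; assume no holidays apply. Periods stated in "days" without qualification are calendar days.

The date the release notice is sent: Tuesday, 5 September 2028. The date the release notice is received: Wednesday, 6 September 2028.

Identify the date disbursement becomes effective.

The last day of the objection period: 15 business days after Tuesday, 5 September 2028, skipping weekends — Sep 6, Sep 7, Sep 8, Sep 11, …, Sep 22, Sep 25, Sep 26 — lands on Tuesday, 26 September 2028.
The last day of the waiting period: 7 calendar days after 26 September 2028 is 3 October 2028.
Adding 14 calendar days to 3 October 2028 gives 17 October 2028, which is the date disbursement becomes effective.

17 October 2028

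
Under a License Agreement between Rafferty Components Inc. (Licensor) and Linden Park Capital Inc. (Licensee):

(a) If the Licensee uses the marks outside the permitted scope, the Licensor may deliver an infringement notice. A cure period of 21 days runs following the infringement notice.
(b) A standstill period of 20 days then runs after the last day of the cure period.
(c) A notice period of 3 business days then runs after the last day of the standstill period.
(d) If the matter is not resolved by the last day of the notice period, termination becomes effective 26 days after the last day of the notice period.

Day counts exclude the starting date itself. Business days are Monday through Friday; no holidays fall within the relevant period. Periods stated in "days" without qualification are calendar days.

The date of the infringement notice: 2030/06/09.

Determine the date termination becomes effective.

The last day of the cure period: 21 calendar days after 2030/06/09 is 2030/06/30.
Adding 20 calendar days to 2030/06/30 gives 2030/07/20, which is the last day of the standstill period.
From Saturday, 2030/07/20, 3 business days (Jul 22, Jul 23, Jul 24, skipping weekends) brings us to Wednesday, 2030/07/24, which is the last day of the notice period.
Adding 26 calendar days to 2030/07/24 gives 2030/08/19, which is the date termination becomes effective.

2030/08/19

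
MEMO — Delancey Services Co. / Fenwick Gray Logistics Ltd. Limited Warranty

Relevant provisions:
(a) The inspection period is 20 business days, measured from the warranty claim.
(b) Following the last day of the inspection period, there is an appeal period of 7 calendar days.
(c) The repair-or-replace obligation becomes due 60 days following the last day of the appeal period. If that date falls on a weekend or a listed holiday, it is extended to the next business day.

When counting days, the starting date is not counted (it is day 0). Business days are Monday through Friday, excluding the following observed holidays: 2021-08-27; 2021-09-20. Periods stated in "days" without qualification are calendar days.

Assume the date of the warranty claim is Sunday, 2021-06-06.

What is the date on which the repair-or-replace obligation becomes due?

The last day of the inspection period: counting 20 business days from Sunday, 2021-06-06 (Jun 7, Jun 8, Jun 9, Jun 10, …, Jun 30, Jul 1, Jul 2, skipping weekends) reaches Friday, 2021-07-02.
Adding 7 calendar days to 2021-07-02 gives 2021-07-09, which is the last day of the appeal period.
The date on which the repair-or-replace obligation becomes due: 60 calendar days after 2021-07-09 is 2021-09-07. 2021-09-07 is a Tuesday and is not a listed holiday, so no roll-forward applies.

2021-09-07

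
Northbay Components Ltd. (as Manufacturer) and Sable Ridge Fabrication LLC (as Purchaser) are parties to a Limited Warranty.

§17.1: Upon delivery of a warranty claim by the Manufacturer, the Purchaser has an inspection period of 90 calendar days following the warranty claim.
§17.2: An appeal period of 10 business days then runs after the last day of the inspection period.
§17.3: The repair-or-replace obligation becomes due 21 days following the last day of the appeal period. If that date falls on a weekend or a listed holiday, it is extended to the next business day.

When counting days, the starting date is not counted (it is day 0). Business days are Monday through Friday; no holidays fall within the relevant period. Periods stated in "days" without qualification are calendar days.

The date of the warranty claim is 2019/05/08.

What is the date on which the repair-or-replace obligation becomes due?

2019/09/10

The last day of the inspection period: 90 calendar days after 2019/05/08 is 2019/08/06.
The last day of the appeal period: counting 10 business days from Tuesday, 2019/08/06 (Aug 7, Aug 8, Aug 9, Aug 12, Aug 13, Aug 14, Aug 15, Aug 16, Aug 19, Aug 20, skipping weekends) reaches Tuesday, 2019/08/20.
The date on which the repair-or-replace obligation becomes due: 21 calendar days after 2019/08/20 is 2019/09/10. 2019/09/10 is a Tuesday, so no roll-forward applies.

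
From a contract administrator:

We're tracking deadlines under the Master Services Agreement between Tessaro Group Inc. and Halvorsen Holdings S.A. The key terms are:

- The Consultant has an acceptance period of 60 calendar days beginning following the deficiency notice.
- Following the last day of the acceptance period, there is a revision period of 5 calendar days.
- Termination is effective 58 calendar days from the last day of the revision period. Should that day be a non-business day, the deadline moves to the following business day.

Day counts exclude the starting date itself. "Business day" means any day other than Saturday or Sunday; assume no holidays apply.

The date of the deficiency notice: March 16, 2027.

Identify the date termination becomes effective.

The last day of the acceptance period: March 16, 2027 + 60 days = May 15, 2027.
The last day of the revision period: May 15, 2027 + 5 days = May 20, 2027.
Adding 58 calendar days to May 20, 2027 gives July 17, 2027, which is the date termination becomes effective. That falls on a Saturday, so it rolls to the next business day, Monday, July 19, 2027.

July 19, 2027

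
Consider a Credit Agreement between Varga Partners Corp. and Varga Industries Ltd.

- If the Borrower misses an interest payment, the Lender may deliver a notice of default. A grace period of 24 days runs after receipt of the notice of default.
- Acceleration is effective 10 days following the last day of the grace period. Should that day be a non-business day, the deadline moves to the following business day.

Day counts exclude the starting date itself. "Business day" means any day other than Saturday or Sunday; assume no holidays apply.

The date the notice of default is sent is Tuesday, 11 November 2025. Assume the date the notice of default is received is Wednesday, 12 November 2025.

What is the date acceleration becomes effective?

Adding 24 calendar days to 12 November 2025 gives 6 December 2025, which is the last day of the grace period.
Adding 10 calendar days to 6 December 2025 gives 16 December 2025, which is the date acceleration becomes effective. 16 December 2025 is a Tuesday, so no roll-forward applies.

16 December 2025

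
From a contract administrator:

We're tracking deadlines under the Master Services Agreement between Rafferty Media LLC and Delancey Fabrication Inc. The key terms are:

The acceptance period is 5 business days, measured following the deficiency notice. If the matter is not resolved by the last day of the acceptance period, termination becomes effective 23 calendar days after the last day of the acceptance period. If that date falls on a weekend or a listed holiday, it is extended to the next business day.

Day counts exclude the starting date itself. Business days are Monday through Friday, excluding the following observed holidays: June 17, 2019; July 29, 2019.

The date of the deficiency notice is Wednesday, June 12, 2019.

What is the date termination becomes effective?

July 15, 2019

The last day of the acceptance period: 5 business days after Wednesday, June 12, 2019, skipping weekends and the listed holiday on Jun 17 — Jun 13, Jun 14, Jun 18, Jun 19, Jun 20 — lands on Thursday, June 20, 2019.
The date termination becomes effective: June 20, 2019 + 23 days = July 13, 2019. That falls on a Saturday, so it rolls to the next business day, Monday, July 15, 2019.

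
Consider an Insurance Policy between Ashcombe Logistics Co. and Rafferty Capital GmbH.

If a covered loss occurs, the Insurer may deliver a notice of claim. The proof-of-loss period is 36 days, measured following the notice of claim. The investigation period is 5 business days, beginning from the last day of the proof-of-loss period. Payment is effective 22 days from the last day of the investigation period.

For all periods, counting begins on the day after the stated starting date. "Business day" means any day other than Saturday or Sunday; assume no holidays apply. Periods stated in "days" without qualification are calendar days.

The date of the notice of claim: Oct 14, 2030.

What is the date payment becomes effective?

Adding 36 calendar days to Oct 14, 2030 gives Nov 19, 2030, which is the last day of the proof-of-loss period.
The last day of the investigation period: counting 5 business days from Tuesday, Nov 19, 2030 (Nov 20, Nov 21, Nov 22, Nov 25, Nov 26, skipping weekends) reaches Tuesday, Nov 26, 2030.
Adding 22 calendar days to Nov 26, 2030 gives Dec 18, 2030, which is the date payment becomes effective.

Dec 18, 2030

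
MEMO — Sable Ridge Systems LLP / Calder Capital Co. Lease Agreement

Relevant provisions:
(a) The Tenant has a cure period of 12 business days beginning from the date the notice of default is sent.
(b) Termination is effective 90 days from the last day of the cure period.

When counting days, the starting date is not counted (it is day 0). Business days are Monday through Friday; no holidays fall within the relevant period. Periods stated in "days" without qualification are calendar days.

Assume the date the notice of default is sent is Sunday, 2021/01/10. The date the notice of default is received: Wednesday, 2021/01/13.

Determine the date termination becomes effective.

2021/04/26

From Sunday, 2021/01/10, 12 business days (Jan 11, Jan 12, Jan 13, Jan 14, …, Jan 22, Jan 25, Jan 26, skipping weekends) brings us to Tuesday, 2021/01/26, which is the last day of the cure period.
Adding 90 calendar days to 2021/01/26 gives 2021/04/26, which is the date termination becomes effective.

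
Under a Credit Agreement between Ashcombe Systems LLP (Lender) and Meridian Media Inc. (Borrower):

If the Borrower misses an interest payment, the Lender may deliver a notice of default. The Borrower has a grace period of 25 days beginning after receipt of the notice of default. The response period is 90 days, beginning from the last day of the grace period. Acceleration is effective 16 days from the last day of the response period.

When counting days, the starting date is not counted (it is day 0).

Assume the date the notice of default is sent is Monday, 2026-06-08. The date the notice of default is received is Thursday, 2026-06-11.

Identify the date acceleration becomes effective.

2026-10-20

Adding 25 calendar days to 2026-06-11 gives 2026-07-06, which is the last day of the grace period.
Adding 90 calendar days to 2026-07-06 gives 2026-10-04, which is the last day of the response period.
The date acceleration becomes effective: 16 calendar days after 2026-10-04 is 2026-10-20.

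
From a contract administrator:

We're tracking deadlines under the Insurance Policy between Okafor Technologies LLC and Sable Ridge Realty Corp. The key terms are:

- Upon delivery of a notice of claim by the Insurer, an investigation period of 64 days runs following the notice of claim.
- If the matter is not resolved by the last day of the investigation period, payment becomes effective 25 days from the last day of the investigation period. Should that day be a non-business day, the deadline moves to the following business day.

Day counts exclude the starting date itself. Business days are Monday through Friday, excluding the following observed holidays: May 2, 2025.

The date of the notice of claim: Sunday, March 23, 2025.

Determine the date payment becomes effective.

June 20, 2025

The last day of the investigation period: March 23, 2025 + 64 days = May 26, 2025.
The date payment becomes effective: 25 calendar days after May 26, 2025 is June 20, 2025. June 20, 2025 is a Friday and is not a listed holiday, so no roll-forward applies.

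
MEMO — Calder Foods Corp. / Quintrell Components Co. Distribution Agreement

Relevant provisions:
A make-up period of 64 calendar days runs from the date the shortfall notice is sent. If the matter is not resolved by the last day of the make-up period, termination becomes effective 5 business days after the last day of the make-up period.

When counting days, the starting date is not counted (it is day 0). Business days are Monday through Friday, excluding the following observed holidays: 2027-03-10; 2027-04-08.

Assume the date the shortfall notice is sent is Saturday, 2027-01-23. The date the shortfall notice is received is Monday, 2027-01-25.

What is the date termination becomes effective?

The last day of the make-up period: 2027-01-23 + 64 days = 2027-03-28.
From Sunday, 2027-03-28, 5 business days (Mar 29, Mar 30, Mar 31, Apr 1, Apr 2, skipping weekends) brings us to Friday, 2027-04-02, which is the date termination becomes effective.

2027-04-02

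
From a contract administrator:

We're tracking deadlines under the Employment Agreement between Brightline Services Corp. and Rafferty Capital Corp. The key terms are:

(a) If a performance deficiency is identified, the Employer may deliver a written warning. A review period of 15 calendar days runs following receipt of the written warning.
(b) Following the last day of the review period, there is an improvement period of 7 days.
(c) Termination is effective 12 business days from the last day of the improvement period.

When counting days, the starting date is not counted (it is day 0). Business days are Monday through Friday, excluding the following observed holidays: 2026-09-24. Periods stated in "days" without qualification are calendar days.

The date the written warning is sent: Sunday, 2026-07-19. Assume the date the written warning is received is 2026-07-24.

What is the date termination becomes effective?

The last day of the review period: 15 calendar days after 2026-07-24 is 2026-08-08.
The last day of the improvement period: 7 calendar days after 2026-08-08 is 2026-08-15.
The date termination becomes effective: 12 business days after Saturday, 2026-08-15, skipping weekends — Aug 17, Aug 18, Aug 19, Aug 20, …, Aug 28, Aug 31, Sep 1 — lands on Tuesday, 2026-09-01.

2026-09-01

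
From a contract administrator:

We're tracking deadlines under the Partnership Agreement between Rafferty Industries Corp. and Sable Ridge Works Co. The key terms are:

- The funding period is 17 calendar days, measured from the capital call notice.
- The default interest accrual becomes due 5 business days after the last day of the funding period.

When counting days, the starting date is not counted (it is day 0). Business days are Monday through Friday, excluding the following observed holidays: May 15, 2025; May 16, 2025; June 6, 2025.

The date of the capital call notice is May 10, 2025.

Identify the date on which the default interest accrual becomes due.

The last day of the funding period: May 10, 2025 + 17 days = May 27, 2025.
From Tuesday, May 27, 2025, 5 business days (May 28, May 29, May 30, Jun 2, Jun 3, skipping weekends) brings us to Tuesday, June 3, 2025, which is the date on which the default interest accrual becomes due.

June 3, 2025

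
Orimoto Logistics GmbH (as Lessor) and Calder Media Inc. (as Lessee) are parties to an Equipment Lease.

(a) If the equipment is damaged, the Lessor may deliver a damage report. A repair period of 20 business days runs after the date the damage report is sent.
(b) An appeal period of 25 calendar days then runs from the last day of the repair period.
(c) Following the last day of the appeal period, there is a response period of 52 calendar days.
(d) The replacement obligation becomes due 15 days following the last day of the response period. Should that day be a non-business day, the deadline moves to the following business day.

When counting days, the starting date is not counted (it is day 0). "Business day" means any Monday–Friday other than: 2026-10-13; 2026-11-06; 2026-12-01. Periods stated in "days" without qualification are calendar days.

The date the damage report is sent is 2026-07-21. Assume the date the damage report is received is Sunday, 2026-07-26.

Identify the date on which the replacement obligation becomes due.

2026-11-18

The last day of the repair period: counting 20 business days from Tuesday, 2026-07-21 (Jul 22, Jul 23, Jul 24, Jul 27, …, Aug 14, Aug 17, Aug 18, skipping weekends) reaches Tuesday, 2026-08-18.
The last day of the appeal period: 2026-08-18 + 25 days = 2026-09-12.
Adding 52 calendar days to 2026-09-12 gives 2026-11-03, which is the last day of the response period.
The date on which the replacement obligation becomes due: 15 calendar days after 2026-11-03 is 2026-11-18. 2026-11-18 is a Wednesday and is not a listed holiday, so no roll-forward applies.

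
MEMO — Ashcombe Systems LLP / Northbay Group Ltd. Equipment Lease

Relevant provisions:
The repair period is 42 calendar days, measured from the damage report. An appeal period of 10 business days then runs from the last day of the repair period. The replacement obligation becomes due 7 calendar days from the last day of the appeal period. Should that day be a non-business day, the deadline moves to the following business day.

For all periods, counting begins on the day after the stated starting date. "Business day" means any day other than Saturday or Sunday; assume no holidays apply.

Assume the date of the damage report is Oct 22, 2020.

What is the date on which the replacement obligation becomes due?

Adding 42 calendar days to Oct 22, 2020 gives Dec 3, 2020, which is the last day of the repair period.
The last day of the appeal period: counting 10 business days from Thursday, Dec 3, 2020 (Dec 4, Dec 7, Dec 8, Dec 9, Dec 10, Dec 11, Dec 14, Dec 15, Dec 16, Dec 17, skipping weekends) reaches Thursday, Dec 17, 2020.
Adding 7 calendar days to Dec 17, 2020 gives Dec 24, 2020, which is the date on which the replacement obligation becomes due. Dec 24, 2020 is a Thursday, so no roll-forward applies.

Dec 24, 2020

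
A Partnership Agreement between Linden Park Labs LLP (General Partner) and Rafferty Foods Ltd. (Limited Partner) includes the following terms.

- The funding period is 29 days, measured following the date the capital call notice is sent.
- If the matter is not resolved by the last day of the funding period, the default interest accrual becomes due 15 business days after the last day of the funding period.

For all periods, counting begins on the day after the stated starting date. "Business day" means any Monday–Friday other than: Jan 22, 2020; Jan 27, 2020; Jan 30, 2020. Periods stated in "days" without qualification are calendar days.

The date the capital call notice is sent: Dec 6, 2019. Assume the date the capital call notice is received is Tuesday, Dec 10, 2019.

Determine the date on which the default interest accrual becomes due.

The last day of the funding period: 29 calendar days after Dec 6, 2019 is Jan 4, 2020.
The date on which the default interest accrual becomes due: 15 business days after Saturday, Jan 4, 2020, skipping weekends and the listed holidays on Jan 22, Jan 27 — Jan 6, Jan 7, Jan 8, Jan 9, …, Jan 23, Jan 24, Jan 28 — lands on Tuesday, Jan 28, 2020.

Jan 28, 2020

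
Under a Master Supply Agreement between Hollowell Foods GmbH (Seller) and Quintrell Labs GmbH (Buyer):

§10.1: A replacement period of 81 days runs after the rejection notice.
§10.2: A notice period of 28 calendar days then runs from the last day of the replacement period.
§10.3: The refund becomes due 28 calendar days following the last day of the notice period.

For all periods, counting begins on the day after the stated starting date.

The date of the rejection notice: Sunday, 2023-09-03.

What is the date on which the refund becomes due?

2024-01-18

The last day of the replacement period: 2023-09-03 + 81 days = 2023-11-23.
Adding 28 calendar days to 2023-11-23 gives 2023-12-21, which is the last day of the notice period.
The date on which the refund becomes due: 28 calendar days after 2023-12-21 is 2024-01-18.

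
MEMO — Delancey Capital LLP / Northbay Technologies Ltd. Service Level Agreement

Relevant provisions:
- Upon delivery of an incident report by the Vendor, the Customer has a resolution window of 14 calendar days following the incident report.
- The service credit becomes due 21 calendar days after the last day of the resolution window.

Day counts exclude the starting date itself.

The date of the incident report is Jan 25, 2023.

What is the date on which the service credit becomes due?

Mar 1, 2023

The last day of the resolution window: 14 calendar days after Jan 25, 2023 is Feb 8, 2023.
The date on which the service credit becomes due: 21 calendar days after Feb 8, 2023 is Mar 1, 2023.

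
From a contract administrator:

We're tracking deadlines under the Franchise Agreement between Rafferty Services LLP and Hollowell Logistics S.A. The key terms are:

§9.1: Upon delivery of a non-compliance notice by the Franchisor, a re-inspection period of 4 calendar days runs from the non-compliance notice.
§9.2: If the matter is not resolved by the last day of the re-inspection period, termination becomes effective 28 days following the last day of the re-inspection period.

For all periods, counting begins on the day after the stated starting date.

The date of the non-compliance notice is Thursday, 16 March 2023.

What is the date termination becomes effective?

17 April 2023

The last day of the re-inspection period: 4 calendar days after 16 March 2023 is 20 March 2023.
The date termination becomes effective: 28 calendar days after 20 March 2023 is 17 April 2023.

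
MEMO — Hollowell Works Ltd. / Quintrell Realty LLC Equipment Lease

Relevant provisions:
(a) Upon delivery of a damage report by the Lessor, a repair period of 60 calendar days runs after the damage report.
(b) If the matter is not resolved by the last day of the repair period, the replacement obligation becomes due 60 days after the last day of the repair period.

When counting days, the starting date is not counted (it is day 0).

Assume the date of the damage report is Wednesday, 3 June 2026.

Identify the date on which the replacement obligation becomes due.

The last day of the repair period: 3 June 2026 + 60 days = 2 August 2026.
The date on which the replacement obligation becomes due: 60 calendar days after 2 August 2026 is 1 October 2026.

1 October 2026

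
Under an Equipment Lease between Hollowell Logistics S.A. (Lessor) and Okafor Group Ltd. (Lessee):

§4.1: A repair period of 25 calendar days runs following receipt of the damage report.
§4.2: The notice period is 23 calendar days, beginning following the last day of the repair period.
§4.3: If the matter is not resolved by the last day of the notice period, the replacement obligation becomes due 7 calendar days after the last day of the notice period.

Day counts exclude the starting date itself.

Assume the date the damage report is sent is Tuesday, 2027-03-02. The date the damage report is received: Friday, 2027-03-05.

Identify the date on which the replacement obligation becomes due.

2027-04-29

The last day of the repair period: 2027-03-05 + 25 days = 2027-03-30.
The last day of the notice period: 23 calendar days after 2027-03-30 is 2027-04-22.
Adding 7 calendar days to 2027-04-22 gives 2027-04-29, which is the date on which the replacement obligation becomes due.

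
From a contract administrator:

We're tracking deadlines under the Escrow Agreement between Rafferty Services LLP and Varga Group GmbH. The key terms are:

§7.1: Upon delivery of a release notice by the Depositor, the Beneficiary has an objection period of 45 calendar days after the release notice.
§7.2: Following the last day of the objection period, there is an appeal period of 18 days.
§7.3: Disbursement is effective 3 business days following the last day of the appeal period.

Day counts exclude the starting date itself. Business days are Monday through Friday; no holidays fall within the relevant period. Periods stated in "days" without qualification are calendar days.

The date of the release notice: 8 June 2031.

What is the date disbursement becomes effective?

13 August 2031

The last day of the objection period: 45 calendar days after 8 June 2031 is 23 July 2031.
Adding 18 calendar days to 23 July 2031 gives 10 August 2031, which is the last day of the appeal period.
From Sunday, 10 August 2031, 3 business days (Aug 11, Aug 12, Aug 13, skipping weekends) brings us to Wednesday, 13 August 2031, which is the date disbursement becomes effective.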